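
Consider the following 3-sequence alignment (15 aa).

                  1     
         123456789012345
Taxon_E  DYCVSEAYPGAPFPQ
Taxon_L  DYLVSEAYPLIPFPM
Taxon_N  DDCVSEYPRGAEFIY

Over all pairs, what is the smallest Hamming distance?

4

Pairwise Hamming distances:
  Taxon_E vs Taxon_L: 4
  Taxon_E vs Taxon_N: 7
  Taxon_L vs Taxon_N: 10
The smallest is 4, between Taxon_E and Taxon_L.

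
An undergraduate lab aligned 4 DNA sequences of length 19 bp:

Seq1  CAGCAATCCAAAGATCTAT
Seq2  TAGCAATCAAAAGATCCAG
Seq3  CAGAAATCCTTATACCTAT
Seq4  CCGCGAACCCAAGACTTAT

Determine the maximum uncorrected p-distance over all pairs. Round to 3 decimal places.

0.526

Pairwise Hamming distances:
  Seq1 vs Seq2: 4
  Seq1 vs Seq3: 5
  Seq1 vs Seq4: 6
  Seq2 vs Seq3: 9
  Seq2 vs Seq4: 10
  Seq3 vs Seq4: 8
The largest is 10 mismatches, between Seq2 and Seq4; p = 10/19 = 0.526.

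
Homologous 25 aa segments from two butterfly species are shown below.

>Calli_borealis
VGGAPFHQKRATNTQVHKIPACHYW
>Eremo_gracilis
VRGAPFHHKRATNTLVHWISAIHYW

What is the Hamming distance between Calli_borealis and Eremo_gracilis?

6

The sequences differ at positions 2 (G/R), 8 (Q/H), 15 (Q/L), 18 (K/W), 20 (P/S), 22 (C/I).
That gives 6 mismatches out of 25 aligned sites, so the Hamming distance is 6.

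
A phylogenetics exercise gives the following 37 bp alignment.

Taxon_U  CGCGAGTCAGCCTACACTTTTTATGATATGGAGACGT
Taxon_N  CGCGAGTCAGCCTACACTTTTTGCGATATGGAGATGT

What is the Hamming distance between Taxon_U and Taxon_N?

3

Differing sites — 23:A/G; 24:T/C; 35:C/T.
That gives 3 mismatches out of 37 aligned sites, so the Hamming distance is 3.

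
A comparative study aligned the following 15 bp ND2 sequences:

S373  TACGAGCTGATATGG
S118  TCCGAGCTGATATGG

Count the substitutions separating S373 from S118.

The sequences differ at position 2 (A/C).
That gives 1 mismatch out of 15 aligned sites, so the Hamming distance is 1.

1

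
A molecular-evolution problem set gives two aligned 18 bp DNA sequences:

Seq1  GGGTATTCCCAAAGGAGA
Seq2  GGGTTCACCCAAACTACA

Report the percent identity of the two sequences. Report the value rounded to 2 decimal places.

Differing sites — 5:A/T; 6:T/C; 7:T/A; 14:G/C; 15:G/T; 17:G/C.
12 of the 18 sites match, so the percent identity is 12/18 × 100 = 66.67%.

66.67%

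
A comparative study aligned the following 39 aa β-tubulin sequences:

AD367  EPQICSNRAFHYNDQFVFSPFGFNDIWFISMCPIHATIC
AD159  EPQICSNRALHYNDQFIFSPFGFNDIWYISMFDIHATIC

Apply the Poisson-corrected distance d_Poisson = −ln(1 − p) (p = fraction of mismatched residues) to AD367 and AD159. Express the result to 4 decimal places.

0.1372

Differing sites — 10:F/L; 17:V/I; 28:F/Y; 32:C/F; 33:P/D.
p = 5/39 = 0.128205.
d = −ln(1 − 0.128205) = −ln(0.871795) = 0.1372.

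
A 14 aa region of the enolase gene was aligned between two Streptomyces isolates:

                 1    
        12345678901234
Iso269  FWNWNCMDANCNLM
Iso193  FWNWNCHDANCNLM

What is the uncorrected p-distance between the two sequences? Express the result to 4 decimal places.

0.0714

A single mismatch occurs at site 7 (M→H).
There are 1 differences over 14 sites, so p = 1/14 = 0.0714.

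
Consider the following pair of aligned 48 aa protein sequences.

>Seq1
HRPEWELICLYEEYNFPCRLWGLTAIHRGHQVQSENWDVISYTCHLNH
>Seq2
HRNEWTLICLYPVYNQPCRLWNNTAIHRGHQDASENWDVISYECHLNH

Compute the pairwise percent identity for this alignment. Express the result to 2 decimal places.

79.17%

Mismatches occur at site 3 (P/N), site 6 (E/T), site 12 (E/P), site 13 (E/V), site 16 (F/Q), site 22 (G/N), site 23 (L/N), site 32 (V/D), site 33 (Q/A), site 43 (T/E).
38 of the 48 sites match, so the percent identity is 38/48 × 100 = 79.17%.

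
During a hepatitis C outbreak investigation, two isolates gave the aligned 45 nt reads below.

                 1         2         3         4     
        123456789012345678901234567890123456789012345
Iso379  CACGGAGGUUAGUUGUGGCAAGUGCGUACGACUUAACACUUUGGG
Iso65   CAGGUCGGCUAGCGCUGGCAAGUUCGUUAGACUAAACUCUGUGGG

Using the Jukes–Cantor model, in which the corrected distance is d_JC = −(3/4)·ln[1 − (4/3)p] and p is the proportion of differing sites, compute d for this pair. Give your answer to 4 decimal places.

0.3648

The sequences differ at positions 3 (C/G), 5 (G/U), 6 (A/C), 9 (U/C), 13 (U/C), 14 (U/G), 15 (G/C), 24 (G/U), 28 (A/U), 29 (C/A), 34 (U/A), 38 (A/U), 41 (U/G).
p = 13/45 = 0.288889.
d = −0.75 · ln(1 − (4/3)·0.288889) = −0.75 · ln(0.614815) = −0.75 · (-0.486434) = 0.3648.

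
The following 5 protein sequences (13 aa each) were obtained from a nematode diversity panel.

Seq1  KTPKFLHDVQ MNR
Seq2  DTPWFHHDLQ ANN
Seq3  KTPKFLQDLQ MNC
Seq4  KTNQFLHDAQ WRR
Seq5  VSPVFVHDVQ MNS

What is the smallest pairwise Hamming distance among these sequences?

Pairwise Hamming distances:
  Seq1 vs Seq2: 6
  Seq1 vs Seq3: 3
  Seq1 vs Seq4: 5
  Seq1 vs Seq5: 5
  Seq2 vs Seq3: 6
  Seq2 vs Seq4: 8
  Seq2 vs Seq5: 7
  Seq3 vs Seq4: 7
  Seq3 vs Seq5: 7
  Seq4 vs Seq5: 9
The smallest is 3, between Seq1 and Seq3.

3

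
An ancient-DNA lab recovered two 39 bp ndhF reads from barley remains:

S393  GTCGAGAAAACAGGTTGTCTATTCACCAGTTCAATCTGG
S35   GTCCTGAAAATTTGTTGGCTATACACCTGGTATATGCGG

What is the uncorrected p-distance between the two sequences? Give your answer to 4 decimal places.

Mismatches occur at site 4 (G/C), site 5 (A/T), site 11 (C/T), site 12 (A/T), site 13 (G/T), site 18 (T/G), site 23 (T/A), site 28 (A/T), site 30 (T/G), site 32 (C/A), site 33 (A/T), site 36 (C/G), site 37 (T/C).
There are 13 differences over 39 sites, so p = 13/39 = 0.3333.

0.3333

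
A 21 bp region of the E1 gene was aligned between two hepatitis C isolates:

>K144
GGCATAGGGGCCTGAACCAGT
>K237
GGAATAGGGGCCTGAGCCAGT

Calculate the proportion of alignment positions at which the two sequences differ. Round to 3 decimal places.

The sequences differ at positions 3 (C/A), 16 (A/G).
There are 2 differences over 21 sites, so p = 2/21 = 0.095.

0.095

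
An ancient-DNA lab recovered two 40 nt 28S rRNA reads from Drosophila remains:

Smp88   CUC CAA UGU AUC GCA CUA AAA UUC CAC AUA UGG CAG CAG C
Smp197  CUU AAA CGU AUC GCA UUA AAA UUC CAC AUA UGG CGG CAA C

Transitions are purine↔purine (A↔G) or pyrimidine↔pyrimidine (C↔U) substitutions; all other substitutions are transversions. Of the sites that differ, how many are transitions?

5

Mismatches occur at site 3 (C→U, transition), site 4 (C→A, transversion), site 7 (U→C, transition), site 16 (C→U, transition), site 35 (A→G, transition), site 39 (G→A, transition).
Of the 6 differences, 5 transitions and 1 transversion, so the answer is 5.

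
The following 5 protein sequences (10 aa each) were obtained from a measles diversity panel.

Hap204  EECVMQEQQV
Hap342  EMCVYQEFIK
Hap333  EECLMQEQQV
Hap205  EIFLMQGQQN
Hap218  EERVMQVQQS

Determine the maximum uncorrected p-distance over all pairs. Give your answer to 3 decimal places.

0.800

Pairwise Hamming distances:
  Hap204 vs Hap342: 5
  Hap204 vs Hap333: 1
  Hap204 vs Hap205: 5
  Hap204 vs Hap218: 3
  Hap342 vs Hap333: 6
  Hap342 vs Hap205: 8
  Hap342 vs Hap218: 7
  Hap333 vs Hap205: 4
  Hap333 vs Hap218: 4
  Hap205 vs Hap218: 5
The largest is 8 mismatches, between Hap342 and Hap205; p = 8/10 = 0.800.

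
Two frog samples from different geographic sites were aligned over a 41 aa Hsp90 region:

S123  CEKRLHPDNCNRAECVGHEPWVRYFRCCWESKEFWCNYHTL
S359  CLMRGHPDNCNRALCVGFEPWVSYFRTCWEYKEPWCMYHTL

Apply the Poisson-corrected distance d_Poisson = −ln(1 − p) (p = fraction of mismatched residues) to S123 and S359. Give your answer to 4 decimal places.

0.2796

Differing sites — 2:E/L; 3:K/M; 5:L/G; 14:E/L; 18:H/F; 23:R/S; 27:C/T; 31:S/Y; 34:F/P; 37:N/M.
p = 10/41 = 0.243902.
d = −ln(1 − 0.243902) = −ln(0.756098) = 0.2796.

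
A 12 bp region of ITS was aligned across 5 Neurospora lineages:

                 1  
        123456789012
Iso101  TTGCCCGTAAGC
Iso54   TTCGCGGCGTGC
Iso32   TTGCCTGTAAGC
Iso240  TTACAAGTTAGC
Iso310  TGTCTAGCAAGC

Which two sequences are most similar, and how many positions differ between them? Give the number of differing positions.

Pairwise Hamming distances:
  Iso101 vs Iso54: 6
  Iso101 vs Iso32: 1
  Iso101 vs Iso240: 4
  Iso101 vs Iso310: 5
  Iso54 vs Iso32: 6
  Iso54 vs Iso240: 7
  Iso54 vs Iso310: 7
  Iso32 vs Iso240: 4
  Iso32 vs Iso310: 5
  Iso240 vs Iso310: 5
The smallest is 1, between Iso101 and Iso32.

1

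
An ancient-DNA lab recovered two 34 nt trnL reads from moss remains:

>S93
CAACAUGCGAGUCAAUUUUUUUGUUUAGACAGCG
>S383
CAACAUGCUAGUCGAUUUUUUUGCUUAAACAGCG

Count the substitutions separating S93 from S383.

Differing sites — 9:G/U; 14:A/G; 24:U/C; 28:G/A.
That gives 4 mismatches out of 34 aligned sites, so the Hamming distance is 4.

4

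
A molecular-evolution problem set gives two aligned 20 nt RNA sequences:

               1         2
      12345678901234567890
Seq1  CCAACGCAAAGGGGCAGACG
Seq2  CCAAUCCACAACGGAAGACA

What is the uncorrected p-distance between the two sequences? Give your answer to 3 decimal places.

Mismatches occur at site 5 (C/U), site 6 (G/C), site 9 (A/C), site 11 (G/A), site 12 (G/C), site 15 (C/A), site 20 (G/A).
There are 7 differences over 20 sites, so p = 7/20 = 0.350.

0.350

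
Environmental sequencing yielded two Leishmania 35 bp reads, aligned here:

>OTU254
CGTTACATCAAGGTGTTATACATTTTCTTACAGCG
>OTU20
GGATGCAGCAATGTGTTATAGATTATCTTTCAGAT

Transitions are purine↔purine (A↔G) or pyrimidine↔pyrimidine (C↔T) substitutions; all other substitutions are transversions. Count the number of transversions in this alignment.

9

Differing sites — 1:C/G (Tv); 3:T/A (Tv); 5:A/G (Ti); 8:T/G (Tv); 12:G/T (Tv); 21:C/G (Tv); 25:T/A (Tv); 30:A/T (Tv); 34:C/A (Tv); 35:G/T (Tv).
Of the 10 differences, 1 transition and 9 transversions, so the answer is 9.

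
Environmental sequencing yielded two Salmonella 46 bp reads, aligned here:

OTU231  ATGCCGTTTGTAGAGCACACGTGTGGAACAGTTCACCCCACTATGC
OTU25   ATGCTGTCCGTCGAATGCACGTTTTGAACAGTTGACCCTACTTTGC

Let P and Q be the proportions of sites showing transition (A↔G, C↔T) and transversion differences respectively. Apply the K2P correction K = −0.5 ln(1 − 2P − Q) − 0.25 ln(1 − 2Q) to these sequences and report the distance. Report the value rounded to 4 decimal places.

Differing sites — 5:C/T (Ti); 8:T/C (Ti); 9:T/C (Ti); 12:A/C (Tv); 15:G/A (Ti); 16:C/T (Ti); 17:A/G (Ti); 23:G/T (Tv); 25:G/T (Tv); 34:C/G (Tv); 39:C/T (Ti); 43:A/T (Tv).
Of the 12 differences, 7 transitions and 5 transversions over 46 sites: P = 7/46 = 0.152174, Q = 5/46 = 0.108696.
d = −0.5·ln(0.586956) − 0.25·ln(0.782608) = −0.5·(-0.532805) − 0.25·(-0.245123) = 0.3277.

0.3277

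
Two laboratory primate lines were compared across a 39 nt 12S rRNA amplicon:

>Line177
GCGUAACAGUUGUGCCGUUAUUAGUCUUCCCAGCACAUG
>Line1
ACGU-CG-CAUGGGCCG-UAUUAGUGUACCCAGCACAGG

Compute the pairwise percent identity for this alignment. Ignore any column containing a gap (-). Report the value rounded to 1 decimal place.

Excluding the 3 gap columns leaves 36 comparable sites.
The sequences differ at positions 1 (G/A), 6 (A/C), 7 (C/G), 9 (G/C), 10 (U/A), 13 (U/G), 26 (C/G), 28 (U/A), 38 (U/G).
27 of the 36 comparable sites match, so the percent identity is 27/36 × 100 = 75.0%.

75.0%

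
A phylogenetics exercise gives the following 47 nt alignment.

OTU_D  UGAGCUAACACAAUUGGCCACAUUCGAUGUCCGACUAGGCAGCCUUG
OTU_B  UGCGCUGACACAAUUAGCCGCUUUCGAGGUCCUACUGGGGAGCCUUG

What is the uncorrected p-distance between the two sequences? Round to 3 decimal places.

The sequences differ at positions 3 (A/C), 7 (A/G), 16 (G/A), 20 (A/G), 22 (A/U), 28 (U/G), 33 (G/U), 37 (A/G), 40 (C/G).
There are 9 differences over 47 sites, so p = 9/47 = 0.191.

0.191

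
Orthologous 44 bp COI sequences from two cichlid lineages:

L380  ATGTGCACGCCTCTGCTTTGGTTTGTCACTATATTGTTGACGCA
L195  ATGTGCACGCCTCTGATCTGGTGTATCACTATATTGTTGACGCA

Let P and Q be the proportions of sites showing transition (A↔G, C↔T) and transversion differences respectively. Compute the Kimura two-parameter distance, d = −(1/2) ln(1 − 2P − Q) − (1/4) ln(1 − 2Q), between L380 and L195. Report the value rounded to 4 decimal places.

The sequences differ at positions 16 (C/A, transversion), 18 (T/C, transition), 23 (T/G, transversion), 25 (G/A, transition).
Of the 4 differences, 2 transitions and 2 transversions over 44 sites: P = 2/44 = 0.045455, Q = 2/44 = 0.045455.
d = −0.5·ln(0.863635) − 0.25·ln(0.909090) = −0.5·(-0.146605) − 0.25·(-0.095311) = 0.0971.

0.0971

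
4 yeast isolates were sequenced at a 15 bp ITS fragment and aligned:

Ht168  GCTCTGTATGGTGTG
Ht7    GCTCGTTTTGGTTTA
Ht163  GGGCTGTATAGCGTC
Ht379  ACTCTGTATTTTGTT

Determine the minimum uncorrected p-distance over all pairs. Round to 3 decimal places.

Pairwise Hamming distances:
  Ht168 vs Ht7: 5
  Ht168 vs Ht163: 5
  Ht168 vs Ht379: 4
  Ht7 vs Ht163: 9
  Ht7 vs Ht379: 8
  Ht163 vs Ht379: 7
The smallest is 4 mismatches, between Ht168 and Ht379; p = 4/15 = 0.267.

0.267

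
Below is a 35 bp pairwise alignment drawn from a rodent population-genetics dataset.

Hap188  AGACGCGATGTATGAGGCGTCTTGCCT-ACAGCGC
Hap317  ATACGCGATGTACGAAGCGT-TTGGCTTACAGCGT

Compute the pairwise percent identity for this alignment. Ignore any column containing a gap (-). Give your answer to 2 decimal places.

Excluding the 2 gap columns leaves 33 comparable sites.
Differing sites — 2:G/T; 13:T/C; 16:G/A; 25:C/G; 35:C/T.
28 of the 33 comparable sites match, so the percent identity is 28/33 × 100 = 84.85%.

84.85%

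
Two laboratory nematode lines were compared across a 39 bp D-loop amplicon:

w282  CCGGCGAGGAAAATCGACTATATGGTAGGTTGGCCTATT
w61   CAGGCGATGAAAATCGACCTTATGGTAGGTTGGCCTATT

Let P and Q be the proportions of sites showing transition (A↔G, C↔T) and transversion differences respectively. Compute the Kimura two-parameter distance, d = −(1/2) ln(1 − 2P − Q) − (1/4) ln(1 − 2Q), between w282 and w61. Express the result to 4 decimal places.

Differing sites — 2:C/A (Tv); 8:G/T (Tv); 19:T/C (Ti); 20:A/T (Tv).
Of the 4 differences, 1 transition and 3 transversions over 39 sites: P = 1/39 = 0.025641, Q = 3/39 = 0.076923.
d = −0.5·ln(0.871795) − 0.25·ln(0.846154) = −0.5·(-0.137201) − 0.25·(-0.167054) = 0.1104.

0.1104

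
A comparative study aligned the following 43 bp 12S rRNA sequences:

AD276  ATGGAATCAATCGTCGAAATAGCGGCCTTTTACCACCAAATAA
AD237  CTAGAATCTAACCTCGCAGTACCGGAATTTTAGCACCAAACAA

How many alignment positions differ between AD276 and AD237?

12

The sequences differ at positions 1 (A/C), 3 (G/A), 9 (A/T), 11 (T/A), 13 (G/C), 17 (A/C), 19 (A/G), 22 (G/C), 26 (C/A), 27 (C/A), 33 (C/G), 41 (T/C).
That gives 12 mismatches out of 43 aligned sites, so the Hamming distance is 12.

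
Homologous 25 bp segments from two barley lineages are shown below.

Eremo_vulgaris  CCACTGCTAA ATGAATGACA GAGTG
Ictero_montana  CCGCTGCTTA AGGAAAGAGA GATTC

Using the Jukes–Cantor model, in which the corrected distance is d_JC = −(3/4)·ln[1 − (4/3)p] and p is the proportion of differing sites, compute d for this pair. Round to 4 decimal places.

The sequences differ at positions 3 (A/G), 9 (A/T), 12 (T/G), 16 (T/A), 19 (C/G), 23 (G/T), 25 (G/C).
p = 7/25 = 0.280000.
d = −0.75 · ln(1 − (4/3)·0.280000) = −0.75 · ln(0.626667) = −0.75 · (-0.467340) = 0.3505.

0.3505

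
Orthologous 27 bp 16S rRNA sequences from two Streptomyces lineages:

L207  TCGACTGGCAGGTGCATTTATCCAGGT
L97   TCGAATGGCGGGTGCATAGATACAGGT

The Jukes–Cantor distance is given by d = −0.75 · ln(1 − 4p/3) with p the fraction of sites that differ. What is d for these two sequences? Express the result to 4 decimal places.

0.2127

Mismatches occur at site 5 (C→A), site 10 (A→G), site 18 (T→A), site 19 (T→G), site 22 (C→A).
p = 5/27 = 0.185185.
d = −0.75 · ln(1 − (4/3)·0.185185) = −0.75 · ln(0.753087) = −0.75 · (-0.283575) = 0.2127.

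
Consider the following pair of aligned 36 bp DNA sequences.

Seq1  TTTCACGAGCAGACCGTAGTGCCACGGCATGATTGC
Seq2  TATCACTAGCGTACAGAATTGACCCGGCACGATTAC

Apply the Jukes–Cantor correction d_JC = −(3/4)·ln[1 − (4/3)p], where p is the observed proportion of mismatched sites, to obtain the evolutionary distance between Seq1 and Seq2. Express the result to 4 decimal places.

0.3924

Differing sites — 2:T/A; 7:G/T; 11:A/G; 12:G/T; 15:C/A; 17:T/A; 19:G/T; 22:C/A; 24:A/C; 30:T/C; 35:G/A.
p = 11/36 = 0.305556.
d = −0.75 · ln(1 − (4/3)·0.305556) = −0.75 · ln(0.592592) = −0.75 · (-0.523249) = 0.3924.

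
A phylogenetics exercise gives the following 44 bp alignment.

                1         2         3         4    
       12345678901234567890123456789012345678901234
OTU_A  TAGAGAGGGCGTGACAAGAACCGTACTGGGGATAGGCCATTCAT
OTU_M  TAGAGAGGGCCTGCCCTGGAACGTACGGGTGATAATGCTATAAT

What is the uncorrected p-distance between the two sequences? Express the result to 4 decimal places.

0.3182

Differing sites — 11:G/C; 14:A/C; 16:A/C; 17:A/T; 19:A/G; 21:C/A; 27:T/G; 30:G/T; 35:G/A; 36:G/T; 37:C/G; 39:A/T; 40:T/A; 42:C/A.
There are 14 differences over 44 sites, so p = 14/44 = 0.3182.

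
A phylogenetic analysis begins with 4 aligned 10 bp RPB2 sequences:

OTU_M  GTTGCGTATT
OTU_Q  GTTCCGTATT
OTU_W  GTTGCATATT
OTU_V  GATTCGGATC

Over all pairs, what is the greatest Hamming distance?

5

Pairwise Hamming distances:
  OTU_M vs OTU_Q: 1
  OTU_M vs OTU_W: 1
  OTU_M vs OTU_V: 4
  OTU_Q vs OTU_W: 2
  OTU_Q vs OTU_V: 4
  OTU_W vs OTU_V: 5
The largest is 5, between OTU_W and OTU_V.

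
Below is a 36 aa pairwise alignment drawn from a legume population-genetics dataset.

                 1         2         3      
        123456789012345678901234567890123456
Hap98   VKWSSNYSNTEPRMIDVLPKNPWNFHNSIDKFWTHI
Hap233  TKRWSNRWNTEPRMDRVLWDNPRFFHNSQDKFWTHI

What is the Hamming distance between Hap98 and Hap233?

12

The sequences differ at positions 1 (V/T), 3 (W/R), 4 (S/W), 7 (Y/R), 8 (S/W), 15 (I/D), 16 (D/R), 19 (P/W), 20 (K/D), 23 (W/R), 24 (N/F), 29 (I/Q).
That gives 12 mismatches out of 36 aligned sites, so the Hamming distance is 12.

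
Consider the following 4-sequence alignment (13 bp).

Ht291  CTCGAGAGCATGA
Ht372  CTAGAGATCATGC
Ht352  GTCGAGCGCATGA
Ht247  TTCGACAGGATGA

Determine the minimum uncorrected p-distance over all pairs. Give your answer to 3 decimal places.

0.154

Pairwise Hamming distances:
  Ht291 vs Ht372: 3
  Ht291 vs Ht352: 2
  Ht291 vs Ht247: 3
  Ht372 vs Ht352: 5
  Ht372 vs Ht247: 6
  Ht352 vs Ht247: 4
The smallest is 2 mismatches, between Ht291 and Ht352; p = 2/13 = 0.154.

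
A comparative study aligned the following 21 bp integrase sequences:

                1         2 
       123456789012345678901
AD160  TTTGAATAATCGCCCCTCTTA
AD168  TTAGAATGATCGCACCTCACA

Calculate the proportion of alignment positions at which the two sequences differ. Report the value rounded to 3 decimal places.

The sequences differ at positions 3 (T/A), 8 (A/G), 14 (C/A), 19 (T/A), 20 (T/C).
There are 5 differences over 21 sites, so p = 5/21 = 0.238.

0.238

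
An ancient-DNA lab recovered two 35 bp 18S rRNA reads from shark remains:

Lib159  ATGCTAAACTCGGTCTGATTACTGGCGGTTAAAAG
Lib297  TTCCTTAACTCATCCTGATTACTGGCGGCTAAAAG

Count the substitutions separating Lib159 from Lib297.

7

Mismatches occur at site 1 (A/T), site 3 (G/C), site 6 (A/T), site 12 (G/A), site 13 (G/T), site 14 (T/C), site 29 (T/C).
That gives 7 mismatches out of 35 aligned sites, so the Hamming distance is 7.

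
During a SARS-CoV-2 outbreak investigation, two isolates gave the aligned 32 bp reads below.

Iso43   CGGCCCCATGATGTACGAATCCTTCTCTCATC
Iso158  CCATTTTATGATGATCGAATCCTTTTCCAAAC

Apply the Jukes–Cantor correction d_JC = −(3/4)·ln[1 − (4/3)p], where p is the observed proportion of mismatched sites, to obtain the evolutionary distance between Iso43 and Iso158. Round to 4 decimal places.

0.5199

The sequences differ at positions 2 (G/C), 3 (G/A), 4 (C/T), 5 (C/T), 6 (C/T), 7 (C/T), 14 (T/A), 15 (A/T), 25 (C/T), 28 (T/C), 29 (C/A), 31 (T/A).
p = 12/32 = 0.375000.
d = −0.75 · ln(1 − (4/3)·0.375000) = −0.75 · ln(0.500000) = −0.75 · (-0.693147) = 0.5199.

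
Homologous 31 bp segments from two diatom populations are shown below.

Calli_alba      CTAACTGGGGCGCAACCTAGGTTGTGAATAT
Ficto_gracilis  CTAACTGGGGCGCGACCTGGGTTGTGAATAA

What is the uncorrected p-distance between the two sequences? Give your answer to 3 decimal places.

Mismatches occur at site 14 (A→G), site 19 (A→G), site 31 (T→A).
There are 3 differences over 31 sites, so p = 3/31 = 0.097.

0.097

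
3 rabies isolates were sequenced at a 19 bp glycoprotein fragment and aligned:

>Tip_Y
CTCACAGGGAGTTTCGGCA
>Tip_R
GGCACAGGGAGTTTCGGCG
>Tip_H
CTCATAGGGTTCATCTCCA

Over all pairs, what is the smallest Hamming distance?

Pairwise Hamming distances:
  Tip_Y vs Tip_R: 3
  Tip_Y vs Tip_H: 7
  Tip_R vs Tip_H: 10
The smallest is 3, between Tip_Y and Tip_R.

3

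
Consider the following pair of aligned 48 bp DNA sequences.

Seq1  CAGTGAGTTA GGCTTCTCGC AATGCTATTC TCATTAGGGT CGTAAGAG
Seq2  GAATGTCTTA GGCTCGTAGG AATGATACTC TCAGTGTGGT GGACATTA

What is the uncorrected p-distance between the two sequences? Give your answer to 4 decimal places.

0.3958

Mismatches occur at site 1 (C↔G), site 3 (G↔A), site 6 (A↔T), site 7 (G↔C), site 15 (T↔C), site 16 (C↔G), site 18 (C↔A), site 20 (C↔G), site 25 (C↔A), site 28 (T↔C), site 34 (T↔G), site 36 (A↔G), site 37 (G↔T), site 41 (C↔G), site 43 (T↔A), site 44 (A↔C), site 46 (G↔T), site 47 (A↔T), site 48 (G↔A).
There are 19 differences over 48 sites, so p = 19/48 = 0.3958.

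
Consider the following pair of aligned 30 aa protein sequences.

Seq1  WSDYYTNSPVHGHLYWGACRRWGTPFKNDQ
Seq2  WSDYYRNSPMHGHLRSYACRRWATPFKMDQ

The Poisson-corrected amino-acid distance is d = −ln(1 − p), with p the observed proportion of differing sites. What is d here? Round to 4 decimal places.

0.2657

The sequences differ at positions 6 (T/R), 10 (V/M), 15 (Y/R), 16 (W/S), 17 (G/Y), 23 (G/A), 28 (N/M).
p = 7/30 = 0.233333.
d = −ln(1 − 0.233333) = −ln(0.766667) = 0.2657.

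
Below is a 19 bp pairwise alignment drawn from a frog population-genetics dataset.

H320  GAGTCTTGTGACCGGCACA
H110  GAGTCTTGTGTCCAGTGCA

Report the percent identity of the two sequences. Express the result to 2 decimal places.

78.95%

Mismatches occur at site 11 (A↔T), site 14 (G↔A), site 16 (C↔T), site 17 (A↔G).
15 of the 19 sites match, so the percent identity is 15/19 × 100 = 78.95%.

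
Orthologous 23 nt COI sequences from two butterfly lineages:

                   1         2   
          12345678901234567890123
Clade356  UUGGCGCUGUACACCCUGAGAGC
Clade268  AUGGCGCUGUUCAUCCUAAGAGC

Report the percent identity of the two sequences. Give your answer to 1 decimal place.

82.6%

The sequences differ at positions 1 (U/A), 11 (A/U), 14 (C/U), 18 (G/A).
19 of the 23 sites match, so the percent identity is 19/23 × 100 = 82.6%.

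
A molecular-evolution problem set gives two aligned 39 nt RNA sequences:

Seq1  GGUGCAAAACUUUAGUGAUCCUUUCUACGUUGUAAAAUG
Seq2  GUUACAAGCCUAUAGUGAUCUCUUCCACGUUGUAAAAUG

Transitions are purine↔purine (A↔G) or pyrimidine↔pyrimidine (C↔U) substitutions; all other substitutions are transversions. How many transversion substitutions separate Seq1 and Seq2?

Mismatches occur at site 2 (G/U, transversion), site 4 (G/A, transition), site 8 (A/G, transition), site 9 (A/C, transversion), site 12 (U/A, transversion), site 21 (C/U, transition), site 22 (U/C, transition), site 26 (U/C, transition).
Of the 8 differences, 5 transitions and 3 transversions, so the answer is 3.

3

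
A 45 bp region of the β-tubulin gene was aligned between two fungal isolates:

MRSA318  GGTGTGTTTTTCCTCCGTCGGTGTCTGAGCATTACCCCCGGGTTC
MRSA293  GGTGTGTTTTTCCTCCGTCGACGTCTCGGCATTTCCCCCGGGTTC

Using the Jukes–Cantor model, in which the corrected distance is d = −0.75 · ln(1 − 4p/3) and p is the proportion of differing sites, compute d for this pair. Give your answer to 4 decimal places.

0.1203

Differing sites — 21:G/A; 22:T/C; 27:G/C; 28:A/G; 34:A/T.
p = 5/45 = 0.111111.
d = −0.75 · ln(1 − (4/3)·0.111111) = −0.75 · ln(0.851852) = −0.75 · (-0.160342) = 0.1203.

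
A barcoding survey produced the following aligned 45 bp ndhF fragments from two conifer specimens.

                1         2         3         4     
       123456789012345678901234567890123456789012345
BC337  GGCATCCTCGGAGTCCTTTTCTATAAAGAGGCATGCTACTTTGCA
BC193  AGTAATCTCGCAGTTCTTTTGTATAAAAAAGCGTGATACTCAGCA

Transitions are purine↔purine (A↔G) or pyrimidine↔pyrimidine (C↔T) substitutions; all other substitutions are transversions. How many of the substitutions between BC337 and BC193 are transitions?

Differing sites — 1:G/A (Ti); 3:C/T (Ti); 5:T/A (Tv); 6:C/T (Ti); 11:G/C (Tv); 15:C/T (Ti); 21:C/G (Tv); 28:G/A (Ti); 30:G/A (Ti); 33:A/G (Ti); 36:C/A (Tv); 41:T/C (Ti); 42:T/A (Tv).
Of the 13 differences, 8 transitions and 5 transversions, so the answer is 8.

8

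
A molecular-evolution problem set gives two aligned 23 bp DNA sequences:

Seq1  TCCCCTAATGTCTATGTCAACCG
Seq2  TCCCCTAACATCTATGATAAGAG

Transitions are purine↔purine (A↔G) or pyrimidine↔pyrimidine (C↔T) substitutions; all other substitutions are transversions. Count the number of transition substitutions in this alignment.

Mismatches occur at site 9 (T/C, transition), site 10 (G/A, transition), site 17 (T/A, transversion), site 18 (C/T, transition), site 21 (C/G, transversion), site 22 (C/A, transversion).
Of the 6 differences, 3 transitions and 3 transversions, so the answer is 3.

3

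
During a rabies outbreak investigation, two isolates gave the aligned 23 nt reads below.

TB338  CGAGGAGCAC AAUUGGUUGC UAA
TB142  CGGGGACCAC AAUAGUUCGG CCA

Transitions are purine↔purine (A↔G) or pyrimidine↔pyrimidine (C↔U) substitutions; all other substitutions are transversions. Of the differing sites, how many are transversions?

5

The sequences differ at positions 3 (A/G, transition), 7 (G/C, transversion), 14 (U/A, transversion), 16 (G/U, transversion), 18 (U/C, transition), 20 (C/G, transversion), 21 (U/C, transition), 22 (A/C, transversion).
Of the 8 differences, 3 transitions and 5 transversions, so the answer is 5.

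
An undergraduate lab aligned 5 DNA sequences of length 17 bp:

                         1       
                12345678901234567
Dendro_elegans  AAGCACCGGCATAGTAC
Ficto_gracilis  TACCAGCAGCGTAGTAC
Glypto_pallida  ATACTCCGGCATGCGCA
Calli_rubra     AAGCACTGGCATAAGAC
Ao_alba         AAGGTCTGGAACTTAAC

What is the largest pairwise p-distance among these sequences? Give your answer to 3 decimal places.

0.765

Pairwise Hamming distances:
  Dendro_elegans vs Ficto_gracilis: 5
  Dendro_elegans vs Glypto_pallida: 8
  Dendro_elegans vs Calli_rubra: 3
  Dendro_elegans vs Ao_alba: 8
  Ficto_gracilis vs Glypto_pallida: 12
  Ficto_gracilis vs Calli_rubra: 8
  Ficto_gracilis vs Ao_alba: 13
  Glypto_pallida vs Calli_rubra: 8
  Glypto_pallida vs Ao_alba: 11
  Calli_rubra vs Ao_alba: 7
The largest is 13 mismatches, between Ficto_gracilis and Ao_alba; p = 13/17 = 0.765.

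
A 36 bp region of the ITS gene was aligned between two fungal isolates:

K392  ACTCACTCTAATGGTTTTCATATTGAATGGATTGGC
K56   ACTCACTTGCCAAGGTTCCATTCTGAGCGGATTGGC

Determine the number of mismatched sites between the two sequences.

The sequences differ at positions 8 (C/T), 9 (T/G), 10 (A/C), 11 (A/C), 12 (T/A), 13 (G/A), 15 (T/G), 18 (T/C), 22 (A/T), 23 (T/C), 27 (A/G), 28 (T/C).
That gives 12 mismatches out of 36 aligned sites, so the Hamming distance is 12.

12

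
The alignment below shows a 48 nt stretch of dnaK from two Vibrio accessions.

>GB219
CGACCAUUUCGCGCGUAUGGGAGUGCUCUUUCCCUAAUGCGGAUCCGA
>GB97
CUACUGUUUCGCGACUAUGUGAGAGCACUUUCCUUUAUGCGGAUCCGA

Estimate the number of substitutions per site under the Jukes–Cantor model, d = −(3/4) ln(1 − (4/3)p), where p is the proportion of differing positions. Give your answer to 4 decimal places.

0.2441

Differing sites — 2:G/U; 5:C/U; 6:A/G; 14:C/A; 15:G/C; 20:G/U; 24:U/A; 27:U/A; 34:C/U; 36:A/U.
p = 10/48 = 0.208333.
d = −0.75 · ln(1 − (4/3)·0.208333) = −0.75 · ln(0.722223) = −0.75 · (-0.325421) = 0.2441.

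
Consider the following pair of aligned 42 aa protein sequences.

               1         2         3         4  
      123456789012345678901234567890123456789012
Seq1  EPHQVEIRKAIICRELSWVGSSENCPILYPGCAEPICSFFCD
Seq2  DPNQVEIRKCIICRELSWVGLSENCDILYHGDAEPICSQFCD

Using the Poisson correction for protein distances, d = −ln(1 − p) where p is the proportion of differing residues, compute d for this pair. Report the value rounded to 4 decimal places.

The sequences differ at positions 1 (E/D), 3 (H/N), 10 (A/C), 21 (S/L), 26 (P/D), 30 (P/H), 32 (C/D), 39 (F/Q).
p = 8/42 = 0.190476.
d = −ln(1 − 0.190476) = −ln(0.809524) = 0.2113.

0.2113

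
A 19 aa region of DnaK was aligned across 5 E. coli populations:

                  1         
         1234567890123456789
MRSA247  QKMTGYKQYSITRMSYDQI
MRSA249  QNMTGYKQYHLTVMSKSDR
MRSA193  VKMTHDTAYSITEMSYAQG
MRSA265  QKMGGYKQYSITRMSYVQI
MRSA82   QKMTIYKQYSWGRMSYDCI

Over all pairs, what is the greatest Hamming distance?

Pairwise Hamming distances:
  MRSA247 vs MRSA249: 8
  MRSA247 vs MRSA193: 8
  MRSA247 vs MRSA265: 2
  MRSA247 vs MRSA82: 4
  MRSA249 vs MRSA193: 13
  MRSA249 vs MRSA265: 9
  MRSA249 vs MRSA82: 10
  MRSA193 vs MRSA265: 9
  MRSA193 vs MRSA82: 11
  MRSA265 vs MRSA82: 6
The largest is 13, between MRSA249 and MRSA193.

13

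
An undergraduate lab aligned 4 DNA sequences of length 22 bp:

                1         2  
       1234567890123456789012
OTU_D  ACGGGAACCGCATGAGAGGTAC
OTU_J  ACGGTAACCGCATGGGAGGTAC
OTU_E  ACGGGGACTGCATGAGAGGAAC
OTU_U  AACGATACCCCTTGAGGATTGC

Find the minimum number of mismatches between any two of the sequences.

Pairwise Hamming distances:
  OTU_D vs OTU_J: 2
  OTU_D vs OTU_E: 3
  OTU_D vs OTU_U: 10
  OTU_J vs OTU_E: 5
  OTU_J vs OTU_U: 11
  OTU_E vs OTU_U: 12
The smallest is 2, between OTU_D and OTU_J.

2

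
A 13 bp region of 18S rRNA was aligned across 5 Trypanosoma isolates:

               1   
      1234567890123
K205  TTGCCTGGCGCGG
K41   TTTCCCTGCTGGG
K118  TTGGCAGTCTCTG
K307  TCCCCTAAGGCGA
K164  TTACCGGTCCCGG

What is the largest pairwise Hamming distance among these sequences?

Pairwise Hamming distances:
  K205 vs K41: 5
  K205 vs K118: 5
  K205 vs K307: 6
  K205 vs K164: 4
  K41 vs K118: 7
  K41 vs K307: 9
  K41 vs K164: 6
  K118 vs K307: 10
  K118 vs K164: 5
  K307 vs K164: 8
The largest is 10, between K118 and K307.

10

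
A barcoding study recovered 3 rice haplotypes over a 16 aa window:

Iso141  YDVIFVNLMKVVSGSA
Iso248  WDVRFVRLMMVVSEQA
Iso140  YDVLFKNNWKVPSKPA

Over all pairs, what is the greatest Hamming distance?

Pairwise Hamming distances:
  Iso141 vs Iso248: 6
  Iso141 vs Iso140: 7
  Iso248 vs Iso140: 10
The largest is 10, between Iso248 and Iso140.

10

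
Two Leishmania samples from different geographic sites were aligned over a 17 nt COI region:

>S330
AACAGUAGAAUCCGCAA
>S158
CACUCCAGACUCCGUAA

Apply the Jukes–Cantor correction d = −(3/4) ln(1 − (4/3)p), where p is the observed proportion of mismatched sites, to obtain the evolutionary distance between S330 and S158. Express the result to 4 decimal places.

Mismatches occur at site 1 (A/C), site 4 (A/U), site 5 (G/C), site 6 (U/C), site 10 (A/C), site 15 (C/U).
p = 6/17 = 0.352941.
d = −0.75 · ln(1 − (4/3)·0.352941) = −0.75 · ln(0.529412) = −0.75 · (-0.635988) = 0.4770.

0.4770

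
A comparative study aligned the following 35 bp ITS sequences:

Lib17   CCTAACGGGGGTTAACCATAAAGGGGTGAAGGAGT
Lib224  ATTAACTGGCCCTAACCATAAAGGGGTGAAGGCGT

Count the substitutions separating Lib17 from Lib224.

7

The sequences differ at positions 1 (C/A), 2 (C/T), 7 (G/T), 10 (G/C), 11 (G/C), 12 (T/C), 33 (A/C).
That gives 7 mismatches out of 35 aligned sites, so the Hamming distance is 7.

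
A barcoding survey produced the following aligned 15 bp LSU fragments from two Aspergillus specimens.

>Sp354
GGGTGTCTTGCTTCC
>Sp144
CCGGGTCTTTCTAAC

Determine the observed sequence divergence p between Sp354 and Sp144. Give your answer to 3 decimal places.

Mismatches occur at site 1 (G/C), site 2 (G/C), site 4 (T/G), site 10 (G/T), site 13 (T/A), site 14 (C/A).
There are 6 differences over 15 sites, so p = 6/15 = 0.400.

0.400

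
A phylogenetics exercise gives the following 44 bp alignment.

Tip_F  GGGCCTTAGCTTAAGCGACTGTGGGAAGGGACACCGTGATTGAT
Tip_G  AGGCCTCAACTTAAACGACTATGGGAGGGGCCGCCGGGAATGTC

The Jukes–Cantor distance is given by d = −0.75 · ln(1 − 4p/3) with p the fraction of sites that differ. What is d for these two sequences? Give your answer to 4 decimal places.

0.3390

Differing sites — 1:G/A; 7:T/C; 9:G/A; 15:G/A; 21:G/A; 27:A/G; 31:A/C; 33:A/G; 37:T/G; 40:T/A; 43:A/T; 44:T/C.
p = 12/44 = 0.272727.
d = −0.75 · ln(1 − (4/3)·0.272727) = −0.75 · ln(0.636364) = −0.75 · (-0.451985) = 0.3390.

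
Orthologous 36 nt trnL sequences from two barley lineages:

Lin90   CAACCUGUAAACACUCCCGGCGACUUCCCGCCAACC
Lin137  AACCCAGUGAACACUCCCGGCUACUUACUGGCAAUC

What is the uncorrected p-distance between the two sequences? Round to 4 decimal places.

Differing sites — 1:C/A; 3:A/C; 6:U/A; 9:A/G; 22:G/U; 27:C/A; 29:C/U; 31:C/G; 35:C/U.
There are 9 differences over 36 sites, so p = 9/36 = 0.2500.

0.2500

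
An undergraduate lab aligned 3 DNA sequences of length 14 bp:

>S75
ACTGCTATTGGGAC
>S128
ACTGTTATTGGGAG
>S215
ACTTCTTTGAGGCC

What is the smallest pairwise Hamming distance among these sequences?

2

Pairwise Hamming distances:
  S75 vs S128: 2
  S75 vs S215: 5
  S128 vs S215: 7
The smallest is 2, between S75 and S128.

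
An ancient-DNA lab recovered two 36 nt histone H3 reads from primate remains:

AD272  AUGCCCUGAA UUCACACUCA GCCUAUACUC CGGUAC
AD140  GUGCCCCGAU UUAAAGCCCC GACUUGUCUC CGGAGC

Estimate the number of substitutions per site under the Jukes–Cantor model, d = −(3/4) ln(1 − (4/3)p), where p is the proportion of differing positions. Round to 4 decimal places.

0.5482

The sequences differ at positions 1 (A/G), 7 (U/C), 10 (A/U), 13 (C/A), 15 (C/A), 16 (A/G), 18 (U/C), 20 (A/C), 22 (C/A), 25 (A/U), 26 (U/G), 27 (A/U), 34 (U/A), 35 (A/G).
p = 14/36 = 0.388889.
d = −0.75 · ln(1 − (4/3)·0.388889) = −0.75 · ln(0.481481) = −0.75 · (-0.730889) = 0.5482.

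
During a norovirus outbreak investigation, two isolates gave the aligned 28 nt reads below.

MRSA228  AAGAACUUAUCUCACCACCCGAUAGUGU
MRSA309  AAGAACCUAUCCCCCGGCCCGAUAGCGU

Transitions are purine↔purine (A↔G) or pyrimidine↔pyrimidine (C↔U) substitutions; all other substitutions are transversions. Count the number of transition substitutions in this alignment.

Mismatches occur at site 7 (U→C, transition), site 12 (U→C, transition), site 14 (A→C, transversion), site 16 (C→G, transversion), site 17 (A→G, transition), site 26 (U→C, transition).
Of the 6 differences, 4 transitions and 2 transversions, so the answer is 4.

4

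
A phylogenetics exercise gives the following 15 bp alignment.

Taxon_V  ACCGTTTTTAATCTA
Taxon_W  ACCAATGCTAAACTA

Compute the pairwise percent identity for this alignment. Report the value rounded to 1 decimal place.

66.7%

Mismatches occur at site 4 (G↔A), site 5 (T↔A), site 7 (T↔G), site 8 (T↔C), site 12 (T↔A).
10 of the 15 sites match, so the percent identity is 10/15 × 100 = 66.7%.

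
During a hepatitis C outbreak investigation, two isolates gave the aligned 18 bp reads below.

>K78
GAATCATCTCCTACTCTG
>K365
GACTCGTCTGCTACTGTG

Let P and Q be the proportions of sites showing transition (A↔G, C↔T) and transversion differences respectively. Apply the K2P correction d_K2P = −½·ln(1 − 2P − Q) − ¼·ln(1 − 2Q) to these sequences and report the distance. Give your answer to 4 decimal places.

0.2641

The sequences differ at positions 3 (A/C, transversion), 6 (A/G, transition), 10 (C/G, transversion), 16 (C/G, transversion).
Of the 4 differences, 1 transition and 3 transversions over 18 sites: P = 1/18 = 0.055556, Q = 3/18 = 0.166667.
d = −0.5·ln(0.722221) − 0.25·ln(0.666666) = −0.5·(-0.325424) − 0.25·(-0.405466) = 0.2641.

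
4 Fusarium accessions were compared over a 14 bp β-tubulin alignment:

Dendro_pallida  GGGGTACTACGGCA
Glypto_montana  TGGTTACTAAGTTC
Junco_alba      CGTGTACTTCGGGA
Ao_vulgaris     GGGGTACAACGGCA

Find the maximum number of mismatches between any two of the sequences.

8

Pairwise Hamming distances:
  Dendro_pallida vs Glypto_montana: 6
  Dendro_pallida vs Junco_alba: 4
  Dendro_pallida vs Ao_vulgaris: 1
  Glypto_montana vs Junco_alba: 8
  Glypto_montana vs Ao_vulgaris: 7
  Junco_alba vs Ao_vulgaris: 5
The largest is 8, between Glypto_montana and Junco_alba.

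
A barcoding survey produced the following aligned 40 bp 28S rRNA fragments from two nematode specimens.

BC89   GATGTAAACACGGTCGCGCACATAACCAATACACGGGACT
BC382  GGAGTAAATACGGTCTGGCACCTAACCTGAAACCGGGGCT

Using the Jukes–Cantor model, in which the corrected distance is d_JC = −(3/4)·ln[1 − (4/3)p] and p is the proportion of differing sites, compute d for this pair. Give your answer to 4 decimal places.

0.3831

Mismatches occur at site 2 (A→G), site 3 (T→A), site 9 (C→T), site 16 (G→T), site 17 (C→G), site 22 (A→C), site 28 (A→T), site 29 (A→G), site 30 (T→A), site 32 (C→A), site 33 (A→C), site 38 (A→G).
p = 12/40 = 0.300000.
d = −0.75 · ln(1 − (4/3)·0.300000) = −0.75 · ln(0.600000) = −0.75 · (-0.510826) = 0.3831.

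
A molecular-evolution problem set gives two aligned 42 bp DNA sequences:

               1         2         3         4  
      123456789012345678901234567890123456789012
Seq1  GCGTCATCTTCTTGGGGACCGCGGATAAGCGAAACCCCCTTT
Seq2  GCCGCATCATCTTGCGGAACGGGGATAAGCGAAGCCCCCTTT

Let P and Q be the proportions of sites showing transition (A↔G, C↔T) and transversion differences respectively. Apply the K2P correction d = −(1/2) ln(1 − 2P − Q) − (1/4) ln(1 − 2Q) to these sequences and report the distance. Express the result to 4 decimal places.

The sequences differ at positions 3 (G/C, transversion), 4 (T/G, transversion), 9 (T/A, transversion), 15 (G/C, transversion), 19 (C/A, transversion), 22 (C/G, transversion), 34 (A/G, transition).
Of the 7 differences, 1 transition and 6 transversions over 42 sites: P = 1/42 = 0.023810, Q = 6/42 = 0.142857.
d = −0.5·ln(0.809523) − 0.25·ln(0.714286) = −0.5·(-0.211310) − 0.25·(-0.336472) = 0.1898.

0.1898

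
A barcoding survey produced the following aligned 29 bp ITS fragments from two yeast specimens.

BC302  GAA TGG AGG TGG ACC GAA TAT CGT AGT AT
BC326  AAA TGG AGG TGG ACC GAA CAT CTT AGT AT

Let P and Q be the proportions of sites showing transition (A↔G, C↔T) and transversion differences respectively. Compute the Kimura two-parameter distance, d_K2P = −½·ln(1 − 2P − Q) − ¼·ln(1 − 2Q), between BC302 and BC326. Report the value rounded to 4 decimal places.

Mismatches occur at site 1 (G→A, transition), site 19 (T→C, transition), site 23 (G→T, transversion).
Of the 3 differences, 2 transitions and 1 transversion over 29 sites: P = 2/29 = 0.068966, Q = 1/29 = 0.034483.
d = −0.5·ln(0.827585) − 0.25·ln(0.931034) = −0.5·(-0.189243) − 0.25·(-0.071459) = 0.1125.

0.1125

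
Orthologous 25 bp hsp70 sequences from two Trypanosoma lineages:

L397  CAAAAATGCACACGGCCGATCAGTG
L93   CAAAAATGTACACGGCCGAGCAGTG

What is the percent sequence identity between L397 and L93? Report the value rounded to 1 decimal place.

Differing sites — 9:C/T; 20:T/G.
23 of the 25 sites match, so the percent identity is 23/25 × 100 = 92.0%.

92.0%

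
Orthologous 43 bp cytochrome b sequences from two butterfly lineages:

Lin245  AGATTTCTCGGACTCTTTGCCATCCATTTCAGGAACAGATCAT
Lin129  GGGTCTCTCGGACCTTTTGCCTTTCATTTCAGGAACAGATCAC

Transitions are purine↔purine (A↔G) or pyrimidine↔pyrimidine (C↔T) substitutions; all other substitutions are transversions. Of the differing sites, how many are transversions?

The sequences differ at positions 1 (A/G, transition), 3 (A/G, transition), 5 (T/C, transition), 14 (T/C, transition), 15 (C/T, transition), 22 (A/T, transversion), 24 (C/T, transition), 43 (T/C, transition).
Of the 8 differences, 7 transitions and 1 transversion, so the answer is 1.

1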